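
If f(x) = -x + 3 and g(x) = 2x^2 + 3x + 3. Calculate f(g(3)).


g(3) = 30
f(30) = -27

-27


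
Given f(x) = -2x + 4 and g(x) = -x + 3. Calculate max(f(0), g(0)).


f(0) = 4
g(0) = 3
max = 4

4


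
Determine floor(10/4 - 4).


10/4 = 2.5
2.5 - 4 = -1.5
floor(-1.5) = -2

-2


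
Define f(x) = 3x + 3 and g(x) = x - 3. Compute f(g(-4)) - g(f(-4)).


f(g(-4)) = -18
g(f(-4)) = -12
Difference = -6

-6


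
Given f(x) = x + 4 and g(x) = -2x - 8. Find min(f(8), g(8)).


-24


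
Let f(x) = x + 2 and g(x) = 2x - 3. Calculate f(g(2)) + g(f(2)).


f(g(2)) = 3
g(f(2)) = 5
Sum = 8

8


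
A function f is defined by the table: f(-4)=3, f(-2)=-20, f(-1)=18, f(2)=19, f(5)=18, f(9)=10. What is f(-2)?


Reading from the table at x = -2

-20


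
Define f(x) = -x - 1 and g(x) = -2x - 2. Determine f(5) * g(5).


f(5) = -6
g(5) = -12
Product = 72

72


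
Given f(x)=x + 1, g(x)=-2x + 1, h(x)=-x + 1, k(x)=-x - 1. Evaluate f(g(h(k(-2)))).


k(-2) = 1
h(1) = 0
g(0) = 1
f(1) = 2

2


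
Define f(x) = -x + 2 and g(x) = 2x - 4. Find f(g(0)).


g(0) = -4
f(-4) = 6

6


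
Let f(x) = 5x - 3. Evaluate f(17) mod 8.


2


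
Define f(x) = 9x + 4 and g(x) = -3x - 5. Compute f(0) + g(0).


-1


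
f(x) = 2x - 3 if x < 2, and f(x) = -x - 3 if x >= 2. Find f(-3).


-3 satisfies x < 2
f(-3) = -9

-9


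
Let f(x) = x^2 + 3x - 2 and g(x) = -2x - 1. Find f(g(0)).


-4


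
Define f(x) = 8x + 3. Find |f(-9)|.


f(-9) = -69
|-69| = 69

69


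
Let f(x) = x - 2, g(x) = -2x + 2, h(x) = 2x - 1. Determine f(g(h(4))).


h(4) = 7
g(7) = -12
f(-12) = -14

-14


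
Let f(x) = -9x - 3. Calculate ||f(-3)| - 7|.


f(-3) = 24
|24| = 24
|24 - 7| = 17

17


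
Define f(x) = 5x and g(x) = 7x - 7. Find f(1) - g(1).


f(1) = 5
g(1) = 0
Difference = 5

5


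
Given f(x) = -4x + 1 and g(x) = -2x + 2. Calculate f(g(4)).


g(4) = -6
f(-6) = 25

25


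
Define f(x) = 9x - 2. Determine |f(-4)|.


f(-4) = -38
|-38| = 38

38


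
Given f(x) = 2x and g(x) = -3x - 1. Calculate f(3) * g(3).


f(3) = 6
g(3) = -10
Product = -60

-60


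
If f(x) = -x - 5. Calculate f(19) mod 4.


f(19) = -24
-24 mod 4 = 0

0


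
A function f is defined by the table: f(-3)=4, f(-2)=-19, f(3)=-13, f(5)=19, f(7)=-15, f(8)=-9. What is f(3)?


Reading from the table at x = 3

-13


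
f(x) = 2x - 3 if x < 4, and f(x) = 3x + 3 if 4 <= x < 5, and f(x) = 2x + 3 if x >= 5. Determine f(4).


4 satisfies 4 <= x < 5
f(4) = 15

15


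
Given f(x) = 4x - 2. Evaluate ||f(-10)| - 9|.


f(-10) = -42
|-42| = 42
|42 - 9| = 33

33


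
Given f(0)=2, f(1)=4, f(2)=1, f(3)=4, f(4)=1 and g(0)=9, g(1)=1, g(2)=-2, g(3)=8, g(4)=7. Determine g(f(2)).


f(2) = 1
g(1) = 1

1


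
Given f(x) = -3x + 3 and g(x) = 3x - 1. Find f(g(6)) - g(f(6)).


f(g(6)) = -48
g(f(6)) = -46
Difference = -2

-2


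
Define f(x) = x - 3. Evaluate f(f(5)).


f(5) = 2
f(2) = -1

-1


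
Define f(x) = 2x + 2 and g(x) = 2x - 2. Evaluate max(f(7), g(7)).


f(7) = 16
g(7) = 12
max = 16

16


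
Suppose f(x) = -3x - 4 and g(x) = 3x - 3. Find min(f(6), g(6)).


f(6) = -22
g(6) = 15
min = -22

-22


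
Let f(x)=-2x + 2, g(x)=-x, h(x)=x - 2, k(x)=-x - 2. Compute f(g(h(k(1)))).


k(1) = -3
h(-3) = -5
g(-5) = 5
f(5) = -8

-8


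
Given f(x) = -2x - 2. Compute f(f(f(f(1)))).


26


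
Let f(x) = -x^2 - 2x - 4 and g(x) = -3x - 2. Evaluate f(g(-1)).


g(-1) = 1
f(1) = (-1)*(1)^2 - 2*(1) - 4 = -7

-7


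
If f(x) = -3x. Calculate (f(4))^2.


f(4) = -12
(-12)^2 = 144

144


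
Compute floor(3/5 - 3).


3/5 = 0.6
0.6 - 3 = -2.4
floor(-2.4) = -3

-3


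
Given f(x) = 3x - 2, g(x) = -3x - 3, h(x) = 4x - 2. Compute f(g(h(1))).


h(1) = 2
g(2) = -9
f(-9) = -29

-29


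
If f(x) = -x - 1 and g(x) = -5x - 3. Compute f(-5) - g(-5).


f(-5) = 4
g(-5) = 22
Difference = -18

-18


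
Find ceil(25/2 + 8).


21


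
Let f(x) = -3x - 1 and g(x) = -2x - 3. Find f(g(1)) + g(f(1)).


19


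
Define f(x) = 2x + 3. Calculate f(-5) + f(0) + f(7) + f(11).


f(-5) = -7
f(0) = 3
f(7) = 17
f(11) = 25
Sum = 38

38


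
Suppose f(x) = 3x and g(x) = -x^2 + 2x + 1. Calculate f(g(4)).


g(4) = -7
f(-7) = -21

-21


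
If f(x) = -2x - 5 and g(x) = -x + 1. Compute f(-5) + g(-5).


f(-5) = 5
g(-5) = 6
Sum = 11

11


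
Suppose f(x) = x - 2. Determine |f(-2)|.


f(-2) = -4
|-4| = 4

4


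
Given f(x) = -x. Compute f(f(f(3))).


-3


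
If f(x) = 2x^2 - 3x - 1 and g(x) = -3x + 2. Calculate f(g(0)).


g(0) = 2
f(2) = 2*(2)^2 - 3*(2) - 1 = 1

1


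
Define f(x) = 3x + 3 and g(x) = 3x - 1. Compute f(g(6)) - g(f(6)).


f(g(6)) = 54
g(f(6)) = 62
Difference = -8

-8


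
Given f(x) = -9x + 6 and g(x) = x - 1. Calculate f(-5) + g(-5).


f(-5) = 51
g(-5) = -6
Sum = 45

45


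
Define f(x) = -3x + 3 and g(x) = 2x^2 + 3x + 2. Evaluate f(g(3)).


g(3) = 29
f(29) = -84

-84


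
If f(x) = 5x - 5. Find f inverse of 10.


Solve 5x - 5 = 10
x = (10 + 5) / 5 = 3

3


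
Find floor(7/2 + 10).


7/2 = 3.5
3.5 + 10 = 13.5
floor(13.5) = 13

13


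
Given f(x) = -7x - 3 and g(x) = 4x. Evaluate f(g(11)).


g(11) = 44
f(44) = -311

-311


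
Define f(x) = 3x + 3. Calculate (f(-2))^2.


f(-2) = -3
(-3)^2 = 9

9


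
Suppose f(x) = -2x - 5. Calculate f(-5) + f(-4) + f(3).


f(-5) = 5
f(-4) = 3
f(3) = -11
Sum = -3

-3


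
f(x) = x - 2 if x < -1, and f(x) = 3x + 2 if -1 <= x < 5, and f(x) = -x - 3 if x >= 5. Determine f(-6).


-6 satisfies x < -1
f(-6) = -8

-8


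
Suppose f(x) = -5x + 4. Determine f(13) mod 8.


f(13) = -61
-61 mod 8 = 3

3


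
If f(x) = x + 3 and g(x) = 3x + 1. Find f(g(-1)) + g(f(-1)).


f(g(-1)) = 1
g(f(-1)) = 7
Sum = 8

8


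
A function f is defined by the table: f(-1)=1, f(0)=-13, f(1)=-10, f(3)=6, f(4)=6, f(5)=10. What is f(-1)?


Reading from the table at x = -1

1


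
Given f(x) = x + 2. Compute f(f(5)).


f(5) = 7
f(7) = 9

9


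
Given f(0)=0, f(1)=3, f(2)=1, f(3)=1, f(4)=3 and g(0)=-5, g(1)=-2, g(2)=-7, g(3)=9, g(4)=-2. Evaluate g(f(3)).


-2


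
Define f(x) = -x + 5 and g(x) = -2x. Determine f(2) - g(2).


f(2) = 3
g(2) = -4
Difference = 7

7


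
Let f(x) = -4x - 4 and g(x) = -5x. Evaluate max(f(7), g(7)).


f(7) = -32
g(7) = -35
max = -32

-32


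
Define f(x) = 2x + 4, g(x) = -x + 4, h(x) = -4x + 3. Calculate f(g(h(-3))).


h(-3) = 15
g(15) = -11
f(-11) = -18

-18


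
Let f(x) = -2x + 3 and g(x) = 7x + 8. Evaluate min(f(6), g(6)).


f(6) = -9
g(6) = 50
min = -9

-9


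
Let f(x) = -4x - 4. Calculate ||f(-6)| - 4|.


f(-6) = 20
|20| = 20
|20 - 4| = 16

16


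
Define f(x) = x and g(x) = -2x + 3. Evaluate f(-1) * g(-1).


f(-1) = -1
g(-1) = 5
Product = -5

-5


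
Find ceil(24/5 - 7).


24/5 = 4.8
4.8 - 7 = -2.2
ceil(-2.2) = -2

-2


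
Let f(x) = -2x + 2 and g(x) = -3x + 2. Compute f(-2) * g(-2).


48


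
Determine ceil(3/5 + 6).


3/5 = 0.6
0.6 + 6 = 6.6
ceil(6.6) = 7

7


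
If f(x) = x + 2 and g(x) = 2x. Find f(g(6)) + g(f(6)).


f(g(6)) = 14
g(f(6)) = 16
Sum = 30

30


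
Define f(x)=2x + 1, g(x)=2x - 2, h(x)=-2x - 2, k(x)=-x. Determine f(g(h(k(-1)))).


k(-1) = 1
h(1) = -4
g(-4) = -10
f(-10) = -19

-19


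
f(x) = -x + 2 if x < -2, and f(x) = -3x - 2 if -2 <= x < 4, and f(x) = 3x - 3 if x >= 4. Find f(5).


5 satisfies x >= 4
f(5) = 12

12


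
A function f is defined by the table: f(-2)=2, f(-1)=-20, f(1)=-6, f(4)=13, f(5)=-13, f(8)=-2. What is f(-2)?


Reading from the table at x = -2

2


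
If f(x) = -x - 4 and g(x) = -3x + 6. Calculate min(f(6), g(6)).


-12


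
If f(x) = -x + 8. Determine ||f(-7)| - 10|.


5


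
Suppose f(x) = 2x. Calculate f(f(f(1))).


8


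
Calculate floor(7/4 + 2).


3


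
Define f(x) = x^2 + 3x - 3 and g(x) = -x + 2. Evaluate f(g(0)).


g(0) = 2
f(2) = 1*(2)^2 + 3*(2) - 3 = 7

7


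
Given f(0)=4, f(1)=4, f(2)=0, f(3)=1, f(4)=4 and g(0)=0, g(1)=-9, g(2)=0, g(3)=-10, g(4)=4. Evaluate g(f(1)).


f(1) = 4
g(4) = 4

4


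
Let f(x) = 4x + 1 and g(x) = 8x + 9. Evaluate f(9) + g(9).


f(9) = 37
g(9) = 81
Sum = 118

118


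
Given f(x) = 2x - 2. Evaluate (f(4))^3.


f(4) = 6
(6)^3 = 216

216


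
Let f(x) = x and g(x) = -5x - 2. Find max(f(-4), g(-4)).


f(-4) = -4
g(-4) = 18
max = 18

18


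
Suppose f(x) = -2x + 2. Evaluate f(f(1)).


f(1) = 0
f(0) = 2

2


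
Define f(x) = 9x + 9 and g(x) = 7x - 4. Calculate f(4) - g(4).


f(4) = 45
g(4) = 24
Difference = 21

21


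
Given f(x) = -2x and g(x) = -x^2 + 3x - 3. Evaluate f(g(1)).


2


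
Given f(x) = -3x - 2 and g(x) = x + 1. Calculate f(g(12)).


g(12) = 13
f(13) = -41

-41


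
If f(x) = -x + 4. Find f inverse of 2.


2


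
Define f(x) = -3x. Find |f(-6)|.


18


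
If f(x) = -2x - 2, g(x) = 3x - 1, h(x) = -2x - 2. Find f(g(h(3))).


h(3) = -8
g(-8) = -25
f(-25) = 48

48


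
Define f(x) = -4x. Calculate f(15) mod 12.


f(15) = -60
-60 mod 12 = 0

0


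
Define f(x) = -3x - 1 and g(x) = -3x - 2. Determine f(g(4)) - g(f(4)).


f(g(4)) = 41
g(f(4)) = 37
Difference = 4

4


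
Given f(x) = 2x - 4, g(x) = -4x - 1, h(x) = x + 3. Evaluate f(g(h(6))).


h(6) = 9
g(9) = -37
f(-37) = -78

-78


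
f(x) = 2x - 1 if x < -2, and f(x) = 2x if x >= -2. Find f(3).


6


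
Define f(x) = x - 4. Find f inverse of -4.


Solve x - 4 = -4
x = (-4 + 4) / 1 = 0

0


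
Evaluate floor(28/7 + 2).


28/7 = 4
4 + 2 = 6
floor(6) = 6

6


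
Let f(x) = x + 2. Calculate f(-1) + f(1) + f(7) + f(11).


f(-1) = 1
f(1) = 3
f(7) = 9
f(11) = 13
Sum = 26

26


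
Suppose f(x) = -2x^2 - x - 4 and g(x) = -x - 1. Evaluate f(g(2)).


g(2) = -3
f(-3) = (-2)*(-3)^2 - 1*(-3) - 4 = -19

-19


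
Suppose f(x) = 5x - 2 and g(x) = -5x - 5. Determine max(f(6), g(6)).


f(6) = 28
g(6) = -35
max = 28

28


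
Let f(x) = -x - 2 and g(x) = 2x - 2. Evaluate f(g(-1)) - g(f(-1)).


6


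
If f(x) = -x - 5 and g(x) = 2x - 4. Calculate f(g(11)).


g(11) = 18
f(18) = -23

-23


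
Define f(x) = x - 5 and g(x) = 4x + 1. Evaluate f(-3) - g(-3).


f(-3) = -8
g(-3) = -11
Difference = 3

3


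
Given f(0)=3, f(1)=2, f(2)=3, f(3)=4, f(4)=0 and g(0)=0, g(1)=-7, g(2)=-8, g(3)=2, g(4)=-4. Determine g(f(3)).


-4


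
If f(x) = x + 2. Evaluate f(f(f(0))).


f(0) = 2
f(2) = 4
f(4) = 6

6


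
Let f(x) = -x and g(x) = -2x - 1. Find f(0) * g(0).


f(0) = 0
g(0) = -1
Product = 0

0


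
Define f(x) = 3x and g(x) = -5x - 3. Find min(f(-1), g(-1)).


-3


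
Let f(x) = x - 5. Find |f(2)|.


f(2) = -3
|-3| = 3

3


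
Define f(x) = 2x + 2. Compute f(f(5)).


f(5) = 12
f(12) = 26

26


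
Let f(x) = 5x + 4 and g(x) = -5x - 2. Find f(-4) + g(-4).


f(-4) = -16
g(-4) = 18
Sum = 2

2


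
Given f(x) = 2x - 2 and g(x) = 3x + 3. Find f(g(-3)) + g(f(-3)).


f(g(-3)) = -14
g(f(-3)) = -21
Sum = -35

-35


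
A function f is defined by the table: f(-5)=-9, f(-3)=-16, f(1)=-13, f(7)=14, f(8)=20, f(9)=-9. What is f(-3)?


-16


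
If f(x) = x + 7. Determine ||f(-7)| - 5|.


f(-7) = 0
|0| = 0
|0 - 5| = 5

5


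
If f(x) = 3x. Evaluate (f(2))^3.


f(2) = 6
(6)^3 = 216

216


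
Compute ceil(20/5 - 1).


3


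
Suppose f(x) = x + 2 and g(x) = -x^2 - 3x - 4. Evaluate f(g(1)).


g(1) = -8
f(-8) = -6

-6


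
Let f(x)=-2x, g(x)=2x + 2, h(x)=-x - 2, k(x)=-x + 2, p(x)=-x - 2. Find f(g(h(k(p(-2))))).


p(-2) = 0
k(0) = 2
h(2) = -4
g(-4) = -6
f(-6) = 12

12


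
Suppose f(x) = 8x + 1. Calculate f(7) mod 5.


f(7) = 57
57 mod 5 = 2

2


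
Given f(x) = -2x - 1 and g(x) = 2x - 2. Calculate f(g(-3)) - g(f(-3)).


f(g(-3)) = 15
g(f(-3)) = 8
Difference = 7

7


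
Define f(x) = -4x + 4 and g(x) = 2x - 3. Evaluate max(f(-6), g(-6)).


28


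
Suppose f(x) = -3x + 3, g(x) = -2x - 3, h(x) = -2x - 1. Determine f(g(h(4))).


-42


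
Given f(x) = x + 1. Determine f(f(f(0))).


f(0) = 1
f(1) = 2
f(2) = 3

3


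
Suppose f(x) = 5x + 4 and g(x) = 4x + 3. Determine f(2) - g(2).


f(2) = 14
g(2) = 11
Difference = 3

3


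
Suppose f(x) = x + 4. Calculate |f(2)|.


f(2) = 6
|6| = 6

6


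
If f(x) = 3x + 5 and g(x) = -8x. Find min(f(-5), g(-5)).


f(-5) = -10
g(-5) = 40
min = -10

-10


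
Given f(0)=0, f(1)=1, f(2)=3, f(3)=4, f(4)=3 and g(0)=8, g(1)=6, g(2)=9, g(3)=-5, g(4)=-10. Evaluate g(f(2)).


f(2) = 3
g(3) = -5

-5


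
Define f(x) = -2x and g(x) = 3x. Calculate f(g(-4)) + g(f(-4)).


f(g(-4)) = 24
g(f(-4)) = 24
Sum = 48

48


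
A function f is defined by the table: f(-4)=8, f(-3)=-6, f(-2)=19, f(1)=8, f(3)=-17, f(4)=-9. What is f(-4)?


Reading from the table at x = -4

8


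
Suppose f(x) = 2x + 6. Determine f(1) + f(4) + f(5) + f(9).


f(1) = 8
f(4) = 14
f(5) = 16
f(9) = 24
Sum = 62

62


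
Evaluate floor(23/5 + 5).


23/5 = 4.6
4.6 + 5 = 9.6
floor(9.6) = 9

9


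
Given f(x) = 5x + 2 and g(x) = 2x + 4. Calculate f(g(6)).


g(6) = 16
f(16) = 82

82


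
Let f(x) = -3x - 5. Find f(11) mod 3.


f(11) = -38
-38 mod 3 = 1

1


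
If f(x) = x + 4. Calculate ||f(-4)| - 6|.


f(-4) = 0
|0| = 0
|0 - 6| = 6

6


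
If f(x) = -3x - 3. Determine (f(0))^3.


f(0) = -3
(-3)^3 = -27

-27


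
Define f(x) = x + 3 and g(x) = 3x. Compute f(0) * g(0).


f(0) = 3
g(0) = 0
Product = 0

0


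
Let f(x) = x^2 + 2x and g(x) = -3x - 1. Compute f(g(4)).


143


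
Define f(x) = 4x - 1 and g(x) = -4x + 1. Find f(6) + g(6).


f(6) = 23
g(6) = -23
Sum = 0

0


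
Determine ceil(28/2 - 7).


28/2 = 14
14 - 7 = 7
ceil(7) = 7

7


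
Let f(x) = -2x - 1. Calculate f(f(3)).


f(3) = -7
f(-7) = 13

13


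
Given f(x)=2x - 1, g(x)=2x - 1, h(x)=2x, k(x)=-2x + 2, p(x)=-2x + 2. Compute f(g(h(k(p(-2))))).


p(-2) = 6
k(6) = -10
h(-10) = -20
g(-20) = -41
f(-41) = -83

-83


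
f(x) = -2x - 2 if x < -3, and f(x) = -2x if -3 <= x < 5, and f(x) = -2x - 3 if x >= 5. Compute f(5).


5 satisfies x >= 5
f(5) = -13

-13


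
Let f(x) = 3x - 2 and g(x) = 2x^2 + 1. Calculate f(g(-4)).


g(-4) = 33
f(33) = 97

97


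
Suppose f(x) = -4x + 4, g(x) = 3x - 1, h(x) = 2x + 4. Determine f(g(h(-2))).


8


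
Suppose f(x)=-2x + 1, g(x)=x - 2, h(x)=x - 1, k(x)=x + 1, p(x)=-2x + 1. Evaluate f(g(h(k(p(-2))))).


-5


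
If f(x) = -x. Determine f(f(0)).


f(0) = 0
f(0) = 0

0


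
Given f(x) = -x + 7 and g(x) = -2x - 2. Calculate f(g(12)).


g(12) = -26
f(-26) = 33

33


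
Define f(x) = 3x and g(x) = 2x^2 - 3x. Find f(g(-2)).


g(-2) = 14
f(14) = 42

42


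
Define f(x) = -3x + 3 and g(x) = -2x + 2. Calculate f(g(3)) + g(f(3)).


f(g(3)) = 15
g(f(3)) = 14
Sum = 29

29


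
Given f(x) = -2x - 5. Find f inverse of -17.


6


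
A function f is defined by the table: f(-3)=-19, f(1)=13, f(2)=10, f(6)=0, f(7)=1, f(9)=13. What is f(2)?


Reading from the table at x = 2

10


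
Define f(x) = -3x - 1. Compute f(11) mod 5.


1


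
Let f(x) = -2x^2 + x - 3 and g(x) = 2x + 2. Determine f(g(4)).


-193


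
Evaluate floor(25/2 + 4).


16


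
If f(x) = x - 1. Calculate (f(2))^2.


f(2) = 1
(1)^2 = 1

1


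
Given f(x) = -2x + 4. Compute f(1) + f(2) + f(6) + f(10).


f(1) = 2
f(2) = 0
f(6) = -8
f(10) = -16
Sum = -22

-22


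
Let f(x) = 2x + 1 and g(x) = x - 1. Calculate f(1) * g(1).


f(1) = 3
g(1) = 0
Product = 0

0


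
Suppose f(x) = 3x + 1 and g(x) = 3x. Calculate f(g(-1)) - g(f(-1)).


f(g(-1)) = -8
g(f(-1)) = -6
Difference = -2

-2


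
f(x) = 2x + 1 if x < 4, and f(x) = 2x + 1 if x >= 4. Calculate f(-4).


-4 satisfies x < 4
f(-4) = -7

-7


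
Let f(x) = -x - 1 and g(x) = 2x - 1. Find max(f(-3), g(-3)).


f(-3) = 2
g(-3) = -7
max = 2

2


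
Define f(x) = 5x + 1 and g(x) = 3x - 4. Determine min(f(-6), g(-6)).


f(-6) = -29
g(-6) = -22
min = -29

-29


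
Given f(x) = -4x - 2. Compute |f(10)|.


f(10) = -42
|-42| = 42

42


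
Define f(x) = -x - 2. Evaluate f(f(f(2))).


f(2) = -4
f(-4) = 2
f(2) = -4

-4


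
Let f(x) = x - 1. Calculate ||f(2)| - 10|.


f(2) = 1
|1| = 1
|1 - 10| = 9

9


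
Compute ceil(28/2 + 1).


28/2 = 14
14 + 1 = 15
ceil(15) = 15

15


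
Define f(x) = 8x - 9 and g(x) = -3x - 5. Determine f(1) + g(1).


f(1) = -1
g(1) = -8
Sum = -9

-9


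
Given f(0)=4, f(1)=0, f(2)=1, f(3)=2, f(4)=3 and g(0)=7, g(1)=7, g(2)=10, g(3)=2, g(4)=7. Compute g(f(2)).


f(2) = 1
g(1) = 7

7


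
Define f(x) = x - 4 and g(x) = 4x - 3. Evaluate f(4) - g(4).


f(4) = 0
g(4) = 13
Difference = -13

-13


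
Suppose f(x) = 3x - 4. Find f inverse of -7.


Solve 3x - 4 = -7
x = (-7 + 4) / 3 = -1

-1


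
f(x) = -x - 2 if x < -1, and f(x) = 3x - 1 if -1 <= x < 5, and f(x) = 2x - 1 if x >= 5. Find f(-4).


-4 satisfies x < -1
f(-4) = 2

2


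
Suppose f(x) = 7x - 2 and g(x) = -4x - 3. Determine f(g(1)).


-51


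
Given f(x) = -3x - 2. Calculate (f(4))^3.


-2744


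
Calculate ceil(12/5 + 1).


12/5 = 2.4
2.4 + 1 = 3.4
ceil(3.4) = 4

4


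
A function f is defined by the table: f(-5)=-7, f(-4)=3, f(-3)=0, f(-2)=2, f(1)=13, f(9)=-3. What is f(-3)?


0


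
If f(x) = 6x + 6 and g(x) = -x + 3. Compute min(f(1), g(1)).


2


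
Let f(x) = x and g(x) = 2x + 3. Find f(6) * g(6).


f(6) = 6
g(6) = 15
Product = 90

90


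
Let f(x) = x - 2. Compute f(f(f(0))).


f(0) = -2
f(-2) = -4
f(-4) = -6

-6


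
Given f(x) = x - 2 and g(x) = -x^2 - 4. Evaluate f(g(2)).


g(2) = -8
f(-8) = -10

-10


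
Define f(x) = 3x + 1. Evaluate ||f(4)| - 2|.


f(4) = 13
|13| = 13
|13 - 2| = 11

11


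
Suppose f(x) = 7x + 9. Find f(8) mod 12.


f(8) = 65
65 mod 12 = 5

5


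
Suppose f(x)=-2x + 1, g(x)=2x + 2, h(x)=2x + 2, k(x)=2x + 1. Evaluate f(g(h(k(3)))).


-67


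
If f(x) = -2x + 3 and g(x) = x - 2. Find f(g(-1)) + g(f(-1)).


f(g(-1)) = 9
g(f(-1)) = 3
Sum = 12

12


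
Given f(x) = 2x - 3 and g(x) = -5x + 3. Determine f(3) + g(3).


-9


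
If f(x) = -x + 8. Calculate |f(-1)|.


f(-1) = 9
|9| = 9

9


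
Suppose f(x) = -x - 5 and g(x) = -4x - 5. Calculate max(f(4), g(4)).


f(4) = -9
g(4) = -21
max = -9

-9


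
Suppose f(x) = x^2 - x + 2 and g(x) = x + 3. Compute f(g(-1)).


g(-1) = 2
f(2) = 1*(2)^2 - 1*(2) + 2 = 4

4


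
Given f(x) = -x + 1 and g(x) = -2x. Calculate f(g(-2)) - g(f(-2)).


f(g(-2)) = -3
g(f(-2)) = -6
Difference = 3

3


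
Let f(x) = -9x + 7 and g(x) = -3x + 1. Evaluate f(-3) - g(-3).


24


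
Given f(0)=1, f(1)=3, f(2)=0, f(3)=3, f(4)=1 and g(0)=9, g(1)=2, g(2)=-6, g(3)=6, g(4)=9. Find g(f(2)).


f(2) = 0
g(0) = 9

9


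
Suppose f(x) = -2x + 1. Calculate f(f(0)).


-1


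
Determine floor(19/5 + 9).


19/5 = 3.8
3.8 + 9 = 12.8
floor(12.8) = 12

12


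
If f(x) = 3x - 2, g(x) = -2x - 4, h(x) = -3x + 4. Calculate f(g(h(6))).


70


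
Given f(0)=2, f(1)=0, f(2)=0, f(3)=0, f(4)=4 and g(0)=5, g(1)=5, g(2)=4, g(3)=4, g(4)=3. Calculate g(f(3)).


f(3) = 0
g(0) = 5

5


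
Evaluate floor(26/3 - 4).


4


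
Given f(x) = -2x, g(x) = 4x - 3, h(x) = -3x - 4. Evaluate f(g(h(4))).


h(4) = -16
g(-16) = -67
f(-67) = 134

134


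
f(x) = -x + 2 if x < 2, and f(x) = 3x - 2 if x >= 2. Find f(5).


5 satisfies x >= 2
f(5) = 13

13


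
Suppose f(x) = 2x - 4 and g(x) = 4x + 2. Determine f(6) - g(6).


f(6) = 8
g(6) = 26
Difference = -18

-18


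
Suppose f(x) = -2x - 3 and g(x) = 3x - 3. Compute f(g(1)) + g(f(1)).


-21


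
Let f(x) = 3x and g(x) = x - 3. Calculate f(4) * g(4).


12


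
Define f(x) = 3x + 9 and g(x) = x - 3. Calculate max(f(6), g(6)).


f(6) = 27
g(6) = 3
max = 27

27


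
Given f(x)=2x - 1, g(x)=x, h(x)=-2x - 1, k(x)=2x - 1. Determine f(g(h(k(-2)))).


k(-2) = -5
h(-5) = 9
g(9) = 9
f(9) = 17

17


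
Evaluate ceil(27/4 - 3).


27/4 = 6.75
6.75 - 3 = 3.75
ceil(3.75) = 4

4


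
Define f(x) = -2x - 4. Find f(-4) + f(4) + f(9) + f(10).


f(-4) = 4
f(4) = -12
f(9) = -22
f(10) = -24
Sum = -54

-54


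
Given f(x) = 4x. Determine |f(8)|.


32


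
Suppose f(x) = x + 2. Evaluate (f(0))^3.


f(0) = 2
(2)^3 = 8

8


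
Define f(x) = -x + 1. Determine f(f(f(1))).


f(1) = 0
f(0) = 1
f(1) = 0

0


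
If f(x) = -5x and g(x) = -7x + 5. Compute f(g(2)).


45


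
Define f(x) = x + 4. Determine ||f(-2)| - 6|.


4


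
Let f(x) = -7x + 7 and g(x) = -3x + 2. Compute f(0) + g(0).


f(0) = 7
g(0) = 2
Sum = 9

9


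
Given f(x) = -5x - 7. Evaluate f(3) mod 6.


f(3) = -22
-22 mod 6 = 2

2


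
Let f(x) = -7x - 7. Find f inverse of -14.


Solve -7x - 7 = -14
x = (-14 + 7) / (-7) = 1

1


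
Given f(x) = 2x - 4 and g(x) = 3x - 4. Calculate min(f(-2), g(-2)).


f(-2) = -8
g(-2) = -10
min = -10

-10


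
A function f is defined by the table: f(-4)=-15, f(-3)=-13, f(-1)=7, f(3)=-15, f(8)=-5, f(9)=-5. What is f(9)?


Reading from the table at x = 9

-5


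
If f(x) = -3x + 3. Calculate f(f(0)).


f(0) = 3
f(3) = -6

-6


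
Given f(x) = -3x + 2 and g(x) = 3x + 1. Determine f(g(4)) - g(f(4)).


f(g(4)) = -37
g(f(4)) = -29
Difference = -8

-8


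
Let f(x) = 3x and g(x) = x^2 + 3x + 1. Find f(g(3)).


g(3) = 19
f(19) = 57

57


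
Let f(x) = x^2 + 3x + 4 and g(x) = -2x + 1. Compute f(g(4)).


g(4) = -7
f(-7) = 1*(-7)^2 + 3*(-7) + 4 = 32

32


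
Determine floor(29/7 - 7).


29/7 = 4.1429
4.1429 - 7 = -2.8571
floor(-2.8571) = -3

-3


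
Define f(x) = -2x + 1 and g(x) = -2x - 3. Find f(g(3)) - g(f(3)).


f(g(3)) = 19
g(f(3)) = 7
Difference = 12

12


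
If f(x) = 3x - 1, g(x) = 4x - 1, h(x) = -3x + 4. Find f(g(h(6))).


h(6) = -14
g(-14) = -57
f(-57) = -172

-172


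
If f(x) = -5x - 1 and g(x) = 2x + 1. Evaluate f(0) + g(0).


f(0) = -1
g(0) = 1
Sum = 0

0


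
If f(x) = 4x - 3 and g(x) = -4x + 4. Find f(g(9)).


-131


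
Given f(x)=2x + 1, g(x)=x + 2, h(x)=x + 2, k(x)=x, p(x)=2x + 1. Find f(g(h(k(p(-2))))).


p(-2) = -3
k(-3) = -3
h(-3) = -1
g(-1) = 1
f(1) = 3

3


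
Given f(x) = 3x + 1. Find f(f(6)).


58


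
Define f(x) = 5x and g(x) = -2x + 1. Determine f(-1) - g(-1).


-8


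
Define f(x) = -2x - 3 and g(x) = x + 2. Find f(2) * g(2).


f(2) = -7
g(2) = 4
Product = -28

-28


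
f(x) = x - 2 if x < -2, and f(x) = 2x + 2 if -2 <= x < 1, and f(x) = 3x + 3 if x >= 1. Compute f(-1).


-1 satisfies -2 <= x < 1
f(-1) = 0

0


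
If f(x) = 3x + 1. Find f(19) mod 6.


f(19) = 58
58 mod 6 = 4

4


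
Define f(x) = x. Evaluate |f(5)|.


f(5) = 5
|5| = 5

5


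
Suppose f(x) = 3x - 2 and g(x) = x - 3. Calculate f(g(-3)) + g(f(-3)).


f(g(-3)) = -20
g(f(-3)) = -14
Sum = -34

-34


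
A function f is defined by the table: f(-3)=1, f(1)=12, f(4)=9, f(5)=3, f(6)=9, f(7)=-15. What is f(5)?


Reading from the table at x = 5

3


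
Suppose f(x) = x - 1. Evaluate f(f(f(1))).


f(1) = 0
f(0) = -1
f(-1) = -2

-2


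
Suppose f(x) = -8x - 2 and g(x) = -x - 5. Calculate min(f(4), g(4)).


f(4) = -34
g(4) = -9
min = -34

-34


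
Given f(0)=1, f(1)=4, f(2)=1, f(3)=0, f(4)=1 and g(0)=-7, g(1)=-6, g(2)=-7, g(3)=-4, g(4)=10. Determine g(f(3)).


f(3) = 0
g(0) = -7

-7


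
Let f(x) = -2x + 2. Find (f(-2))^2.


f(-2) = 6
(6)^2 = 36

36


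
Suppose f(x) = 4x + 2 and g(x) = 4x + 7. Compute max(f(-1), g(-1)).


f(-1) = -2
g(-1) = 3
max = 3

3


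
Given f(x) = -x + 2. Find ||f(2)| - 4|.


f(2) = 0
|0| = 0
|0 - 4| = 4

4


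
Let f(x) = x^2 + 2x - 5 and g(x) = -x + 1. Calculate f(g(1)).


-5


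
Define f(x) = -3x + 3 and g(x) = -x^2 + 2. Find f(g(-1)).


g(-1) = 1
f(1) = 0

0


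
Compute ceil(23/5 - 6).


23/5 = 4.6
4.6 - 6 = -1.4
ceil(-1.4) = -1

-1


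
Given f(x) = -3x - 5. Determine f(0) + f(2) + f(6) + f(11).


f(0) = -5
f(2) = -11
f(6) = -23
f(11) = -38
Sum = -77

-77


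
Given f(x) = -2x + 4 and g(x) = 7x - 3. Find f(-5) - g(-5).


f(-5) = 14
g(-5) = -38
Difference = 52

52


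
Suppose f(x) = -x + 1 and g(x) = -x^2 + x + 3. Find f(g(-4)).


g(-4) = -17
f(-17) = 18

18


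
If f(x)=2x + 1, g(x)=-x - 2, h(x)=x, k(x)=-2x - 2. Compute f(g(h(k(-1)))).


k(-1) = 0
h(0) = 0
g(0) = -2
f(-2) = -3

-3


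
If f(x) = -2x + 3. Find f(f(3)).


f(3) = -3
f(-3) = 9

9


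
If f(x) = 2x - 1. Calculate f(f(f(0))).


f(0) = -1
f(-1) = -3
f(-3) = -7

-7


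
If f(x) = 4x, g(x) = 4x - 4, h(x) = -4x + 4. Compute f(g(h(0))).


h(0) = 4
g(4) = 12
f(12) = 48

48


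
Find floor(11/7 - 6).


11/7 = 1.5714
1.5714 - 6 = -4.4286
floor(-4.4286) = -5

-5


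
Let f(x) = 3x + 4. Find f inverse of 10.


2


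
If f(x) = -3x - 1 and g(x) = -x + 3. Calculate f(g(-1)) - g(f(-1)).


f(g(-1)) = -13
g(f(-1)) = 1
Difference = -14

-14


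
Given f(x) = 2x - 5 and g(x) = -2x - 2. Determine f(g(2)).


-17


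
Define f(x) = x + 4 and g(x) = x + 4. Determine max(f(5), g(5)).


f(5) = 9
g(5) = 9
max = 9

9


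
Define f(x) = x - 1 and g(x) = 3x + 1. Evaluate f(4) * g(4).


39


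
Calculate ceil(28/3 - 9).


1


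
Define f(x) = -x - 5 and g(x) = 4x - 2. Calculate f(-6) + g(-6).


f(-6) = 1
g(-6) = -26
Sum = -25

-25


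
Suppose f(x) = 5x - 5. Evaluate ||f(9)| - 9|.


f(9) = 40
|40| = 40
|40 - 9| = 31

31


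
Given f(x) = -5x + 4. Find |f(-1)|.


f(-1) = 9
|9| = 9

9


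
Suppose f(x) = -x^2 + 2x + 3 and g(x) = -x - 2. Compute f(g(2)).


g(2) = -4
f(-4) = (-1)*(-4)^2 + 2*(-4) + 3 = -21

-21


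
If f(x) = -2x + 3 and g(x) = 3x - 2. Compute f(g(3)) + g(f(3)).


f(g(3)) = -11
g(f(3)) = -11
Sum = -22

-22


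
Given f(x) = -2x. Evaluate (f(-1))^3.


8


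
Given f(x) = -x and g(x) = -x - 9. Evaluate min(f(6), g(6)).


f(6) = -6
g(6) = -15
min = -15

-15


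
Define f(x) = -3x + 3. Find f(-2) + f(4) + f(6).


f(-2) = 9
f(4) = -9
f(6) = -15
Sum = -15

-15


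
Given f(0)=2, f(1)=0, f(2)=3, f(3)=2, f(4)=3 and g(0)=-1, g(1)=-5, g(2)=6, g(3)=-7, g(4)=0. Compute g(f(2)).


f(2) = 3
g(3) = -7

-7


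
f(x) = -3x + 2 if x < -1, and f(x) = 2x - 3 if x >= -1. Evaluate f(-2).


-2 satisfies x < -1
f(-2) = 8

8


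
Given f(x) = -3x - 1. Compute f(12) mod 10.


f(12) = -37
-37 mod 10 = 3

3


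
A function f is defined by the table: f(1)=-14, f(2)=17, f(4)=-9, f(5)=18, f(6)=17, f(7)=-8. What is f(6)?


Reading from the table at x = 6

17


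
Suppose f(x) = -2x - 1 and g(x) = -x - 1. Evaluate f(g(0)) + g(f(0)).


f(g(0)) = 1
g(f(0)) = 0
Sum = 1

1


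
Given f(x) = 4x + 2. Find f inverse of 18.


Solve 4x + 2 = 18
x = (18 - 2) / 4 = 4

4


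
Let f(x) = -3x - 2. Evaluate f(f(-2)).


-14


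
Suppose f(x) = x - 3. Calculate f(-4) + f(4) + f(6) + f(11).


f(-4) = -7
f(4) = 1
f(6) = 3
f(11) = 8
Sum = 5

5


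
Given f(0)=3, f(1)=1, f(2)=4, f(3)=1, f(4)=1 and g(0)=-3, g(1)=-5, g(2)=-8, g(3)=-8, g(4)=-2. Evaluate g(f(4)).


f(4) = 1
g(1) = -5

-5


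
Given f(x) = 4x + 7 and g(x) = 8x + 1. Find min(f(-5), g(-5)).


f(-5) = -13
g(-5) = -39
min = -39

-39


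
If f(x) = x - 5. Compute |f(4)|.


f(4) = -1
|-1| = 1

1


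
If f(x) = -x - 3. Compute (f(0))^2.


9


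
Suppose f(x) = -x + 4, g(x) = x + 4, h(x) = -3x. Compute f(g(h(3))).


h(3) = -9
g(-9) = -5
f(-5) = 9

9


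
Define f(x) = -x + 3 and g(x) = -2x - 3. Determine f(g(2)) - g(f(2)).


f(g(2)) = 10
g(f(2)) = -5
Difference = 15

15


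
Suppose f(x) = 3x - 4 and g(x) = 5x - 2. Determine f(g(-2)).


g(-2) = -12
f(-12) = -40

-40


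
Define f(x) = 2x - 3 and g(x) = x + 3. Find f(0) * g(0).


f(0) = -3
g(0) = 3
Product = -9

-9


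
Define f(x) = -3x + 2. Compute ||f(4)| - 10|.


f(4) = -10
|-10| = 10
|10 - 10| = 0

0


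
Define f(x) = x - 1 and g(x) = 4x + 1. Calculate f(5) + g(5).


f(5) = 4
g(5) = 21
Sum = 25

25


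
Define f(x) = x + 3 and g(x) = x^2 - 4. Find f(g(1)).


g(1) = -3
f(-3) = 0

0


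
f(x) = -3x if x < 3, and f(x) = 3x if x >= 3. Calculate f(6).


6 satisfies x >= 3
f(6) = 18

18


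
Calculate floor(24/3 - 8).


24/3 = 8
8 - 8 = 0
floor(0) = 0

0


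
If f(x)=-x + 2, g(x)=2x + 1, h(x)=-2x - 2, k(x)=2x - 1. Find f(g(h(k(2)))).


k(2) = 3
h(3) = -8
g(-8) = -15
f(-15) = 17

17


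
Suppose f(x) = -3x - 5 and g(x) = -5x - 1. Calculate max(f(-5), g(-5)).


f(-5) = 10
g(-5) = 24
max = 24

24


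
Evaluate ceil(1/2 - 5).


-4


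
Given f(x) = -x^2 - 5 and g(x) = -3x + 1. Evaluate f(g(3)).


g(3) = -8
f(-8) = (-1)*(-8)^2 - 5 = -69

-69


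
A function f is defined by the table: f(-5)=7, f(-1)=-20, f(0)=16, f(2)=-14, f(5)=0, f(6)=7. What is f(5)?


Reading from the table at x = 5

0


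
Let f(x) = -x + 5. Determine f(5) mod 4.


f(5) = 0
0 mod 4 = 0

0


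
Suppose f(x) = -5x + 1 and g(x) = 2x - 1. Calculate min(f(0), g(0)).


f(0) = 1
g(0) = -1
min = -1

-1


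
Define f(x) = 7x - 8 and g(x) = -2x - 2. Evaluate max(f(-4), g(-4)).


f(-4) = -36
g(-4) = 6
max = 6

6


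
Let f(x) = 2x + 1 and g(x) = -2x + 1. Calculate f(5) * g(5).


f(5) = 11
g(5) = -9
Product = -99

-99


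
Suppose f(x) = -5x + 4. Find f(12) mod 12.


f(12) = -56
-56 mod 12 = 4

4


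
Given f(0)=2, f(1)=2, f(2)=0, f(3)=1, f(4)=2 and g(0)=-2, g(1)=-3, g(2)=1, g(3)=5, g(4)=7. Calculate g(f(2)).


f(2) = 0
g(0) = -2

-2


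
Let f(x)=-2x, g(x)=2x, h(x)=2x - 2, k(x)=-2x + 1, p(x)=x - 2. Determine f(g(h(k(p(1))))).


p(1) = -1
k(-1) = 3
h(3) = 4
g(4) = 8
f(8) = -16

-16


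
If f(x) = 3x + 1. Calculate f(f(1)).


13


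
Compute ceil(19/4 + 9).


19/4 = 4.75
4.75 + 9 = 13.75
ceil(13.75) = 14

14


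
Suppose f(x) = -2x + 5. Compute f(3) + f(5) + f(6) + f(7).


f(3) = -1
f(5) = -5
f(6) = -7
f(7) = -9
Sum = -22

-22


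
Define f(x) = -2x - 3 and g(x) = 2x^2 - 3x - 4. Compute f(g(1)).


g(1) = -5
f(-5) = 7

7


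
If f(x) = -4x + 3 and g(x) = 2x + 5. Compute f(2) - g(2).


f(2) = -5
g(2) = 9
Difference = -14

-14


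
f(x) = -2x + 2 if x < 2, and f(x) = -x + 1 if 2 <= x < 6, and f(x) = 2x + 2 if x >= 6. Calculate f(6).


6 satisfies x >= 6
f(6) = 14

14


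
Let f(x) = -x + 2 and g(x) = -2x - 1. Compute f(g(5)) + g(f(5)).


18


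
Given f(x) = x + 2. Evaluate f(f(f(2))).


f(2) = 4
f(4) = 6
f(6) = 8

8


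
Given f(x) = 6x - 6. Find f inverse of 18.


Solve 6x - 6 = 18
x = (18 + 6) / 6 = 4

4


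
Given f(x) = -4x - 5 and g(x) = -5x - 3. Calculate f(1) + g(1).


f(1) = -9
g(1) = -8
Sum = -17

-17


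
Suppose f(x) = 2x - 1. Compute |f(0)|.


f(0) = -1
|-1| = 1

1


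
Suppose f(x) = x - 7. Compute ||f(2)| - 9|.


f(2) = -5
|-5| = 5
|5 - 9| = 4

4


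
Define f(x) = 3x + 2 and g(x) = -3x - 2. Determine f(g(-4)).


g(-4) = 10
f(10) = 32

32


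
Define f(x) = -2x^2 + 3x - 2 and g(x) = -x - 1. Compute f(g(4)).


g(4) = -5
f(-5) = (-2)*(-5)^2 + 3*(-5) - 2 = -67

-67


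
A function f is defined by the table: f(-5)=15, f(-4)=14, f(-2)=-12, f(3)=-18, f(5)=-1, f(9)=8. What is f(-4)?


Reading from the table at x = -4

14


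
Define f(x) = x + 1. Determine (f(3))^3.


f(3) = 4
(4)^3 = 64

64


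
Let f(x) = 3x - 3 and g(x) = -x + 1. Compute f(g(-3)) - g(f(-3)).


f(g(-3)) = 9
g(f(-3)) = 13
Difference = -4

-4


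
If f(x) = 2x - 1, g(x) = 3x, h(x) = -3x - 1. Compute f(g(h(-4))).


h(-4) = 11
g(11) = 33
f(33) = 65

65


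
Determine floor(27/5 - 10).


27/5 = 5.4
5.4 - 10 = -4.6
floor(-4.6) = -5

-5


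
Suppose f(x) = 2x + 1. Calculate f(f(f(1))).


15


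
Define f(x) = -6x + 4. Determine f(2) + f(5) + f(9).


-84


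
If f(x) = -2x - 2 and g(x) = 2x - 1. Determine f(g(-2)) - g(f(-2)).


f(g(-2)) = 8
g(f(-2)) = 3
Difference = 5

5


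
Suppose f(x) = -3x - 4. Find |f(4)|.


16


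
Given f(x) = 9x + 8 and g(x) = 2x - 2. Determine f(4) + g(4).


f(4) = 44
g(4) = 6
Sum = 50

50


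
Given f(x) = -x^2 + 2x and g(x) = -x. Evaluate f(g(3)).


g(3) = -3
f(-3) = (-1)*(-3)^2 + 2*(-3) = -15

-15


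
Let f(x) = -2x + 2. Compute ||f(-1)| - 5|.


f(-1) = 4
|4| = 4
|4 - 5| = 1

1


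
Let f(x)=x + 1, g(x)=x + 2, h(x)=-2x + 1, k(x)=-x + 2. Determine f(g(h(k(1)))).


k(1) = 1
h(1) = -1
g(-1) = 1
f(1) = 2

2


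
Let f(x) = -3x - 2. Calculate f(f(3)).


f(3) = -11
f(-11) = 31

31


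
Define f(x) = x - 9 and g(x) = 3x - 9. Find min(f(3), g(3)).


-6


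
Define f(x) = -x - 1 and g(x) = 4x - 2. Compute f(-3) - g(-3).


f(-3) = 2
g(-3) = -14
Difference = 16

16


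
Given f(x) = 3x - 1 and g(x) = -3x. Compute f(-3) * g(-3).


f(-3) = -10
g(-3) = 9
Product = -90

-90


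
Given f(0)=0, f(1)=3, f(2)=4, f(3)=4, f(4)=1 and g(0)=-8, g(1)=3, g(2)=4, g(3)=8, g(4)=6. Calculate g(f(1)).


8


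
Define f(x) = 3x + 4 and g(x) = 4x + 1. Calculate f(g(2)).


g(2) = 9
f(9) = 31

31


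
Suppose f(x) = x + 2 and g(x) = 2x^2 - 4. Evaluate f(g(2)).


g(2) = 4
f(4) = 6

6


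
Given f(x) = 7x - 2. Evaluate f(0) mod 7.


f(0) = -2
-2 mod 7 = 5

5


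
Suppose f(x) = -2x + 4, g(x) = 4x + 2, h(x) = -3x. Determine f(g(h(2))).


h(2) = -6
g(-6) = -22
f(-22) = 48

48


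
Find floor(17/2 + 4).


17/2 = 8.5
8.5 + 4 = 12.5
floor(12.5) = 12

12


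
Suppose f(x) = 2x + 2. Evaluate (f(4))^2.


f(4) = 10
(10)^2 = 100

100


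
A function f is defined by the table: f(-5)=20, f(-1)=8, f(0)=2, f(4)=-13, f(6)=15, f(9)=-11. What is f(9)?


-11


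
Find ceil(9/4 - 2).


9/4 = 2.25
2.25 - 2 = 0.25
ceil(0.25) = 1

1


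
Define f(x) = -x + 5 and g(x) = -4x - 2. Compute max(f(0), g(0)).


f(0) = 5
g(0) = -2
max = 5

5


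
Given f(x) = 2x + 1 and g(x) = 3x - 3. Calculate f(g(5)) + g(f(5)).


f(g(5)) = 25
g(f(5)) = 30
Sum = 55

55


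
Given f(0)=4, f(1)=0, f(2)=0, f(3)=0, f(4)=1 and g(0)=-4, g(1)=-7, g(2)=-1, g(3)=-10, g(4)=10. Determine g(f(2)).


-4


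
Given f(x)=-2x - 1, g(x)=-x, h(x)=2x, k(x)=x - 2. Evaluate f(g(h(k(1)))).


-5


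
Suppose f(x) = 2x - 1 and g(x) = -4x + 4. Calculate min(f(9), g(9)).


f(9) = 17
g(9) = -32
min = -32

-32


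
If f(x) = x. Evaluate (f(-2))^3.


-8


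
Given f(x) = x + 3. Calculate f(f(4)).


f(4) = 7
f(7) = 10

10


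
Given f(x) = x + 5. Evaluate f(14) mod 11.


8


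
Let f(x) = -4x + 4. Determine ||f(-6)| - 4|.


f(-6) = 28
|28| = 28
|28 - 4| = 24

24


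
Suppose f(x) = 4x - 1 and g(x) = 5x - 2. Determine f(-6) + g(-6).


f(-6) = -25
g(-6) = -32
Sum = -57

-57


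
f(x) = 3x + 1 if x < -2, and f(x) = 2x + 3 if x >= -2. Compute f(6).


6 satisfies x >= -2
f(6) = 15

15


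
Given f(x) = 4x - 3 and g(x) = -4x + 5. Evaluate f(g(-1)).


g(-1) = 9
f(9) = 33

33


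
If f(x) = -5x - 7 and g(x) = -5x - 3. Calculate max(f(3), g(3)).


f(3) = -22
g(3) = -18
max = -18

-18


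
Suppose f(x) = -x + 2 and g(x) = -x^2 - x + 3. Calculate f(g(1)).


g(1) = 1
f(1) = 1

1


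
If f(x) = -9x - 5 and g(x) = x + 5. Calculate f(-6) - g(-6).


f(-6) = 49
g(-6) = -1
Difference = 50

50


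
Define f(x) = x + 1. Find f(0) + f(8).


f(0) = 1
f(8) = 9
Sum = 10

10


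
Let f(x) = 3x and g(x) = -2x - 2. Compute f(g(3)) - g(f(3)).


f(g(3)) = -24
g(f(3)) = -20
Difference = -4

-4


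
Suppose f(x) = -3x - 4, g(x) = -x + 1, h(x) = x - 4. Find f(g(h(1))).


h(1) = -3
g(-3) = 4
f(4) = -16

-16


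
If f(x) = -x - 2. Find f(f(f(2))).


-4


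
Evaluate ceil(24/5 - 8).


24/5 = 4.8
4.8 - 8 = -3.2
ceil(-3.2) = -3

-3


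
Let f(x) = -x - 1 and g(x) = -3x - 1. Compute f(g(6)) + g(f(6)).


f(g(6)) = 18
g(f(6)) = 20
Sum = 38

38


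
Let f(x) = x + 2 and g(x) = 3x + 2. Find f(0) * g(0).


f(0) = 2
g(0) = 2
Product = 4

4


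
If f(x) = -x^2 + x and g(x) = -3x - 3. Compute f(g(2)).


-90


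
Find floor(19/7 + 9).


19/7 = 2.7143
2.7143 + 9 = 11.7143
floor(11.7143) = 11

11


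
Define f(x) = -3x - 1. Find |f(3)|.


f(3) = -10
|-10| = 10

10


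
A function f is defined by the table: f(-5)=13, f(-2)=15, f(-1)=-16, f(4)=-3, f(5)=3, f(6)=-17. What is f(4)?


Reading from the table at x = 4

-3


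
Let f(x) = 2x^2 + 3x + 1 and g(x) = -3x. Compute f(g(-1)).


g(-1) = 3
f(3) = 2*(3)^2 + 3*(3) + 1 = 28

28


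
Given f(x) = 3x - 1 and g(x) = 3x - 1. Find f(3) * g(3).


64


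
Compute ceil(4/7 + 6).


7


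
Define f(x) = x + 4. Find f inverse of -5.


Solve x + 4 = -5
x = (-5 - 4) / 1 = -9

-9


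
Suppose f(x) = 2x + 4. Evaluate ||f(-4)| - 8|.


f(-4) = -4
|-4| = 4
|4 - 8| = 4

4


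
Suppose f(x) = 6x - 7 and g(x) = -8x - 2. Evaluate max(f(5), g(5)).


f(5) = 23
g(5) = -42
max = 23

23


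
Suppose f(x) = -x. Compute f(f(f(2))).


f(2) = -2
f(-2) = 2
f(2) = -2

-2


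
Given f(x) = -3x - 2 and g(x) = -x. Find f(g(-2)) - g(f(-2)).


-4


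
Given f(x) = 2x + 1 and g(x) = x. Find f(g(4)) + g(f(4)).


18


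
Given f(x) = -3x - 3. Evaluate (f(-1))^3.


f(-1) = 0
(0)^3 = 0

0


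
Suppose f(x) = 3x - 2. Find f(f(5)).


f(5) = 13
f(13) = 37

37


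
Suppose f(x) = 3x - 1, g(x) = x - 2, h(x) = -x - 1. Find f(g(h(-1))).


-7


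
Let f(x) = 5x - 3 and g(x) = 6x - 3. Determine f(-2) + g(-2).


f(-2) = -13
g(-2) = -15
Sum = -28

-28


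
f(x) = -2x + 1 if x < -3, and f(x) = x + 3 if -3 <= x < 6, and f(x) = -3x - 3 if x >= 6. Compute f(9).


9 satisfies x >= 6
f(9) = -30

-30


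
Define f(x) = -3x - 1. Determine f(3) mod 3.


f(3) = -10
-10 mod 3 = 2

2


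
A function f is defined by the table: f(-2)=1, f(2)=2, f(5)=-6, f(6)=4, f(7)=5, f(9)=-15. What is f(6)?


Reading from the table at x = 6

4


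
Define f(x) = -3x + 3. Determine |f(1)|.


f(1) = 0
|0| = 0

0


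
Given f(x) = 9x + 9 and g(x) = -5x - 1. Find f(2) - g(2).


f(2) = 27
g(2) = -11
Difference = 38

38


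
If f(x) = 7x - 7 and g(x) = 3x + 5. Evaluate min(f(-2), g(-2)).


f(-2) = -21
g(-2) = -1
min = -21

-21


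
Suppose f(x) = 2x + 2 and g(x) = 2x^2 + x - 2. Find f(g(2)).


g(2) = 8
f(8) = 18

18


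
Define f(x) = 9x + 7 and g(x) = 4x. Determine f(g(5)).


187


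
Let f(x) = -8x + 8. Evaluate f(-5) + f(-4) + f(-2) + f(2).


f(-5) = 48
f(-4) = 40
f(-2) = 24
f(2) = -8
Sum = 104

104


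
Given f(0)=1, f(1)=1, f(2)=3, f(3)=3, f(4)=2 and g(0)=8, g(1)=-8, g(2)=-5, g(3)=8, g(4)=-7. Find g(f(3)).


8
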